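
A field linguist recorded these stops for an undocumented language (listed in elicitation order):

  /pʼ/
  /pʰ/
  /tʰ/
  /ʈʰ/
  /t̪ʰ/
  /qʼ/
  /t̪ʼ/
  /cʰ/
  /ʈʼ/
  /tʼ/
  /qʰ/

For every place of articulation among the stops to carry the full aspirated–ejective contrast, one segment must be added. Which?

/cʼ/

place of articulation  aspirated  ejective
bilabial          pʰ        pʼ      
dental            t̪ʰ       t̪ʼ     
alveolar          tʰ        tʼ      
retroflex         ʈʰ        ʈʼ      
palatal           cʰ        —       
uvular            qʰ        qʼ      
The palatal row has no ejective member, so the gap is the ejective palatal stop /cʼ/.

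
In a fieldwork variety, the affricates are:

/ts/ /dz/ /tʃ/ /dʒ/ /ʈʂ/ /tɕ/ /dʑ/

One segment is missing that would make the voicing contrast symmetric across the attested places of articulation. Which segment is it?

place of articulation  voiceless  voiced  
alveolar          ts        dz      
postalveolar      tʃ        dʒ      
retroflex         ʈʂ        —       
alveolo-palatal   tɕ        dʑ      
The retroflex row has no voiced member, so the gap is the voiced retroflex affricate /ɖʐ/.

/ɖʐ/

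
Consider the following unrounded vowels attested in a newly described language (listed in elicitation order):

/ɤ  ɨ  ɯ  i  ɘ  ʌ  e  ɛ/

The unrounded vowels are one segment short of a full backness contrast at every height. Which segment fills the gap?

height            front     central   back    
high              i         ɨ         ɯ       
high-mid          e         ɘ         ɤ       
low-mid           ɛ         —         ʌ       
The low-mid row has no central member, so the gap is the low-mid central unrounded vowel /ɜ/.

/ɜ/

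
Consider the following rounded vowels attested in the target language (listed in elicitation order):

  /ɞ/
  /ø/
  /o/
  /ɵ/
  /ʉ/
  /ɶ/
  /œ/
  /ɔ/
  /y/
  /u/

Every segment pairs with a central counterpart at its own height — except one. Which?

High: /y/ ~ /ʉ/ ~ /u/
High-mid: /ø/ ~ /ɵ/ ~ /o/
Low-mid: /œ/ ~ /ɞ/ ~ /ɔ/
Low: only /ɶ/ (front); no central partner.
So /ɶ/ is the unpaired segment.

/ɶ/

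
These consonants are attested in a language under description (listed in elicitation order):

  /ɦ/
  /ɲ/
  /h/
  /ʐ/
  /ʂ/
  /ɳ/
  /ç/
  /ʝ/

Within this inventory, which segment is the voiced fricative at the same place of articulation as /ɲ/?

/ɲ/ is a palatal nasal.
The voiced fricative at the same place is a voiced palatal fricative — in this inventory, /ʝ/.

/ʝ/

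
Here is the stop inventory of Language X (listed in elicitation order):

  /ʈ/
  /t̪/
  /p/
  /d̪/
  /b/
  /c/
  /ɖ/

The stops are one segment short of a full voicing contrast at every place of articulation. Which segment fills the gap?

place of articulation  voiceless  voiced  
bilabial          p         b       
dental            t̪        d̪      
retroflex         ʈ         ɖ       
palatal           c         —       
The palatal row has no voiced member, so the gap is the voiced palatal stop /ɟ/.

/ɟ/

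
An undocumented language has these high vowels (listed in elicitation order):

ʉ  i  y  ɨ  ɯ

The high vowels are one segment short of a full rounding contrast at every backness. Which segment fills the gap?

Unrounded: /i/ (front), /ɨ/ (central), /ɯ/ (back).
Rounded: /y/ (front), /ʉ/ (central).
The back row has no rounded member, so the gap is the back rounded vowel /u/.

/u/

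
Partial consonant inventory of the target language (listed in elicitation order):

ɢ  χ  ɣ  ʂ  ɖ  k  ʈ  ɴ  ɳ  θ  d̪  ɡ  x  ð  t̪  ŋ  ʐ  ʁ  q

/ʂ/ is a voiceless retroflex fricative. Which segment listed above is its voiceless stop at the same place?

/ʈ/

The voiceless stop at the same place is a voiceless retroflex stop — in this inventory, /ʈ/.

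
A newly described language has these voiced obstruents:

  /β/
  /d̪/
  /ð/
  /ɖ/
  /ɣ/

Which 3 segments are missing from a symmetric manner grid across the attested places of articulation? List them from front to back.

bilabial: stop —, fricative /β/.
dental: stop /d̪/, fricative /ð/.
retroflex: stop /ɖ/, fricative —.
velar: stop —, fricative /ɣ/.
Gaps, from front to back: bilabial lacks stop (/b/); retroflex lacks fricative (/ʐ/); velar lacks stop (/ɡ/).

/b/, /ʐ/, /ɡ/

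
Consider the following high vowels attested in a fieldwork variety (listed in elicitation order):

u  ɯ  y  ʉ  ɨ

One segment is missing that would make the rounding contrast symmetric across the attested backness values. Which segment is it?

/i/

Unrounded: /ɨ/ (central), /ɯ/ (back).
Rounded: /y/ (front), /ʉ/ (central), /u/ (back).
The front row has no unrounded member, so the gap is the front unrounded vowel /i/.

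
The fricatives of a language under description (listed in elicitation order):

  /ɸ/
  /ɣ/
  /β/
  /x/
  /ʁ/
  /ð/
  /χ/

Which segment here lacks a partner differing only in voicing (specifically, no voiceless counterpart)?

/ð/

Bilabial: /ɸ/ ~ /β/
Velar: /x/ ~ /ɣ/
Uvular: /χ/ ~ /ʁ/
Dental: only /ð/ (voiced); no voiceless partner.
So /ð/ is the unpaired segment.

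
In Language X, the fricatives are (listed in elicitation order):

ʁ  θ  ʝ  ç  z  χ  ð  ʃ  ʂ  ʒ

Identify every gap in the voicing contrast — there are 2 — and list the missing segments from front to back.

/s/, /ʐ/

place of articulation  voiceless  voiced  
dental            θ         ð       
alveolar          —         z       
postalveolar      ʃ         ʒ       
retroflex         ʂ         —       
palatal           ç         ʝ       
uvular            χ         ʁ       
Gaps, from front to back: alveolar lacks voiceless (/s/); retroflex lacks voiced (/ʐ/).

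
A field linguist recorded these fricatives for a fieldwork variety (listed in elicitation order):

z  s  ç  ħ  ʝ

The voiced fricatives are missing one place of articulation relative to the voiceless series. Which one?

pharyngeal

alveolar: voiceless /s/, voiced /z/.
palatal: voiceless /ç/, voiced /ʝ/.
pharyngeal: voiceless /ħ/, voiced —.
Every place of articulation has a voiced member except pharyngeal, where /ʕ/ would be expected.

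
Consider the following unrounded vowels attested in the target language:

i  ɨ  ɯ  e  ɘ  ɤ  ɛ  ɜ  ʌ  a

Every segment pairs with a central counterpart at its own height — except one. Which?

/a/

High: /i/ ~ /ɨ/ ~ /ɯ/
High-mid: /e/ ~ /ɘ/ ~ /ɤ/
Low-mid: /ɛ/ ~ /ɜ/ ~ /ʌ/
Low: only /a/ (front); no central partner.
So /a/ is the unpaired segment.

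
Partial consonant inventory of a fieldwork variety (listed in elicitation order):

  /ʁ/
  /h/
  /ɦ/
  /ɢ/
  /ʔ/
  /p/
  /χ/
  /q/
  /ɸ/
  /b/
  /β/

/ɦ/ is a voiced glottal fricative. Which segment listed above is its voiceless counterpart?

/h/

The voiceless counterpart is a voiceless glottal fricative — in this inventory, /h/.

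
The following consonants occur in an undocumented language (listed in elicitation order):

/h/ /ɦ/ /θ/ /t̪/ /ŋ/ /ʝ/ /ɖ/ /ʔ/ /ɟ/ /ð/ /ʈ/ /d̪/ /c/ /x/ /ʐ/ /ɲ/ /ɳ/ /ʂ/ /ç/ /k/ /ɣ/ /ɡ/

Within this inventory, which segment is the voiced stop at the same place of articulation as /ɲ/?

/ɲ/ is a palatal nasal.
The voiced stop at the same place is a voiced palatal stop — in this inventory, /ɟ/.

/ɟ/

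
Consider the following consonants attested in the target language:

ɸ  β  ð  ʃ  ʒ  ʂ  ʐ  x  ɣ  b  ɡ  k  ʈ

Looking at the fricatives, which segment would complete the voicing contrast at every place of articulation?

/θ/

bilabial: voiceless /ɸ/, voiced /β/.
dental: voiceless —, voiced /ð/.
postalveolar: voiceless /ʃ/, voiced /ʒ/.
retroflex: voiceless /ʂ/, voiced /ʐ/.
velar: voiceless /x/, voiced /ɣ/.
The dental row has no voiceless member, so the gap is the voiceless dental fricative /θ/.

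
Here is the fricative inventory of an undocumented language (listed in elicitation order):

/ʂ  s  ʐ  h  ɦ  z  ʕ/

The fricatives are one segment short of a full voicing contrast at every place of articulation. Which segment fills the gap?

/ħ/

alveolar: voiceless /s/, voiced /z/.
retroflex: voiceless /ʂ/, voiced /ʐ/.
pharyngeal: voiceless —, voiced /ʕ/.
glottal: voiceless /h/, voiced /ɦ/.
The pharyngeal row has no voiceless member, so the gap is the voiceless pharyngeal fricative /ħ/.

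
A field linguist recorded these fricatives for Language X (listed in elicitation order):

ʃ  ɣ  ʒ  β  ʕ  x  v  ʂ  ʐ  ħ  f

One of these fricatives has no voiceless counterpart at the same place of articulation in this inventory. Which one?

Labiodental: /f/ ~ /v/
Postalveolar: /ʃ/ ~ /ʒ/
Retroflex: /ʂ/ ~ /ʐ/
Velar: /x/ ~ /ɣ/
Pharyngeal: /ħ/ ~ /ʕ/
Bilabial: only /β/ (voiced); no voiceless partner.
So /β/ is the unpaired segment.

/β/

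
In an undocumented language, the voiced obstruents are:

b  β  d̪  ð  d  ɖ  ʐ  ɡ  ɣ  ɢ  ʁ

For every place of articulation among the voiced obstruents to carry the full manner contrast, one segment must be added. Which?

/z/

Stop: /b/ (bilabial), /d̪/ (dental), /d/ (alveolar), /ɖ/ (retroflex), /ɡ/ (velar), /ɢ/ (uvular).
Fricative: /β/ (bilabial), /ð/ (dental), /ʐ/ (retroflex), /ɣ/ (velar), /ʁ/ (uvular).
The alveolar row has no fricative member, so the gap is the alveolar fricative /z/.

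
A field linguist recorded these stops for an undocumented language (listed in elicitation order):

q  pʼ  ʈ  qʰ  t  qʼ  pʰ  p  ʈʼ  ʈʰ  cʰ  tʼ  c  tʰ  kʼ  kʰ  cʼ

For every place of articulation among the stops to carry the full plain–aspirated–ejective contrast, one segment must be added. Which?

bilabial: plain /p/, aspirated /pʰ/, ejective /pʼ/.
alveolar: plain /t/, aspirated /tʰ/, ejective /tʼ/.
retroflex: plain /ʈ/, aspirated /ʈʰ/, ejective /ʈʼ/.
palatal: plain /c/, aspirated /cʰ/, ejective /cʼ/.
velar: plain —, aspirated /kʰ/, ejective /kʼ/.
uvular: plain /q/, aspirated /qʰ/, ejective /qʼ/.
The velar row has no plain member, so the gap is the plain velar stop /k/.

/k/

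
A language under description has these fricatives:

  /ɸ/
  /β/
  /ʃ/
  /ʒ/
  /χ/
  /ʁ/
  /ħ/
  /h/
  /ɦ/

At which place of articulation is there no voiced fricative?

place of articulation  voiceless  voiced  
bilabial          ɸ         β       
postalveolar      ʃ         ʒ       
uvular            χ         ʁ       
pharyngeal        ħ         —       
glottal           h         ɦ       
Every place of articulation has a voiced member except pharyngeal, where /ʕ/ would be expected.

pharyngeal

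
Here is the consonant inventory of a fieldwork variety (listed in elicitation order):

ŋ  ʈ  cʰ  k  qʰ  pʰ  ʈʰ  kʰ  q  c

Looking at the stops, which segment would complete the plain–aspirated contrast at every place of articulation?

/p/

bilabial: plain —, aspirated /pʰ/.
retroflex: plain /ʈ/, aspirated /ʈʰ/.
palatal: plain /c/, aspirated /cʰ/.
velar: plain /k/, aspirated /kʰ/.
uvular: plain /q/, aspirated /qʰ/.
The bilabial row has no plain member, so the gap is the plain bilabial stop /p/.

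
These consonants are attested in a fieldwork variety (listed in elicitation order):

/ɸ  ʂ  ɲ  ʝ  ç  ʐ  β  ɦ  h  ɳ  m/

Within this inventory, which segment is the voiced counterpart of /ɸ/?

/β/

/ɸ/ is a voiceless bilabial fricative.
The voiced counterpart is a voiced bilabial fricative — in this inventory, /β/.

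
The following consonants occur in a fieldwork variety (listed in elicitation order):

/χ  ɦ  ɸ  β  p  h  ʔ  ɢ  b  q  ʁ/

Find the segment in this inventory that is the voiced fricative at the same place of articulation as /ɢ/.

/ɢ/ is a voiced uvular stop.
The voiced fricative at the same place is a voiced uvular fricative — in this inventory, /ʁ/.

/ʁ/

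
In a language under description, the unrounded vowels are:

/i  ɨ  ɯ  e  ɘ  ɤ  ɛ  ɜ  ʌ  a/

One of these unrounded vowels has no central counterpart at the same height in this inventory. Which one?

/a/

High: /i/ ~ /ɨ/ ~ /ɯ/
High-mid: /e/ ~ /ɘ/ ~ /ɤ/
Low-mid: /ɛ/ ~ /ɜ/ ~ /ʌ/
Low: only /a/ (front); no central partner.
So /a/ is the unpaired segment.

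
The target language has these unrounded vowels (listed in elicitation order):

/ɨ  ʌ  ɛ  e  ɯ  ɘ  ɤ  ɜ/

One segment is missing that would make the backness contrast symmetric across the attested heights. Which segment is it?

height            front     central   back    
high              —         ɨ         ɯ       
high-mid          e         ɘ         ɤ       
low-mid           ɛ         ɜ         ʌ       
The high row has no front member, so the gap is the high front unrounded vowel /i/.

/i/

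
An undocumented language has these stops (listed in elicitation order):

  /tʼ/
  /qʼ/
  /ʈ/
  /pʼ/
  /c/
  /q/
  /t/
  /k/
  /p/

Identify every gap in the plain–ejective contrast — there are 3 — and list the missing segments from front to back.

Plain: /p/ (bilabial), /t/ (alveolar), /ʈ/ (retroflex), /c/ (palatal), /k/ (velar), /q/ (uvular).
Ejective: /pʼ/ (bilabial), /tʼ/ (alveolar), /qʼ/ (uvular).
Gaps, from front to back: retroflex lacks ejective (/ʈʼ/); palatal lacks ejective (/cʼ/); velar lacks ejective (/kʼ/).

/ʈʼ/, /cʼ/, /kʼ/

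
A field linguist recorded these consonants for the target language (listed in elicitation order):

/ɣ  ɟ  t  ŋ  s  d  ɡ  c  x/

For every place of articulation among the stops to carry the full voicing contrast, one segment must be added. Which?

alveolar: voiceless /t/, voiced /d/.
palatal: voiceless /c/, voiced /ɟ/.
velar: voiceless —, voiced /ɡ/.
The velar row has no voiceless member, so the gap is the voiceless velar stop /k/.

/k/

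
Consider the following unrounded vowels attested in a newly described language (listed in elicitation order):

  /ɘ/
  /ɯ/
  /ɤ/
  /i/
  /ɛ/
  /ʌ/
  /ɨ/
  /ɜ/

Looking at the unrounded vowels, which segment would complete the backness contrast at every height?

high: front /i/, central /ɨ/, back /ɯ/.
high-mid: front —, central /ɘ/, back /ɤ/.
low-mid: front /ɛ/, central /ɜ/, back /ʌ/.
The high-mid row has no front member, so the gap is the high-mid front unrounded vowel /e/.

/e/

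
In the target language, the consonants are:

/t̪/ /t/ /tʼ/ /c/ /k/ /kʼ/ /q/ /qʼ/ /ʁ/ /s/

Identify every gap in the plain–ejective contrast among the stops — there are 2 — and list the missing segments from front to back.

dental: plain /t̪/, ejective —.
alveolar: plain /t/, ejective /tʼ/.
palatal: plain /c/, ejective —.
velar: plain /k/, ejective /kʼ/.
uvular: plain /q/, ejective /qʼ/.
Gaps, from front to back: dental lacks ejective (/t̪ʼ/); palatal lacks ejective (/cʼ/).

/t̪ʼ/, /cʼ/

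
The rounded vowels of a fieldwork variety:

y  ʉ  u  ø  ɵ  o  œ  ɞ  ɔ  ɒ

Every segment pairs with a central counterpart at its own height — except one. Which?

/ɒ/

High: /y/ ~ /ʉ/ ~ /u/
High-mid: /ø/ ~ /ɵ/ ~ /o/
Low-mid: /œ/ ~ /ɞ/ ~ /ɔ/
Low: only /ɒ/ (back); no central partner.
So /ɒ/ is the unpaired segment.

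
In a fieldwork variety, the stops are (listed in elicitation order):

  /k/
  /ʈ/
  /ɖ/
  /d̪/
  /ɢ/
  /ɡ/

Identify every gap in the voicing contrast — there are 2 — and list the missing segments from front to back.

/t̪/, /q/

Voiceless: /ʈ/ (retroflex), /k/ (velar).
Voiced: /d̪/ (dental), /ɖ/ (retroflex), /ɡ/ (velar), /ɢ/ (uvular).
Gaps, from front to back: dental lacks voiceless (/t̪/); uvular lacks voiceless (/q/).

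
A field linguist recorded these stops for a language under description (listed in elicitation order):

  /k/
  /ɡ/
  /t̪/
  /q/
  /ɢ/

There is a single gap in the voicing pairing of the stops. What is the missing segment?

dental: voiceless /t̪/, voiced —.
velar: voiceless /k/, voiced /ɡ/.
uvular: voiceless /q/, voiced /ɢ/.
The dental row has no voiced member, so the gap is the voiced dental stop /d̪/.

/d̪/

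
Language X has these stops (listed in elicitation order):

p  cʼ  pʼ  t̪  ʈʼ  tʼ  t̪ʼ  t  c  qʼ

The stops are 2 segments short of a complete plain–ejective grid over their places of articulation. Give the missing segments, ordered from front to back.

place of articulation  plain     ejective
bilabial          p         pʼ      
dental            t̪        t̪ʼ     
alveolar          t         tʼ      
retroflex         —         ʈʼ      
palatal           c         cʼ      
uvular            —         qʼ      
Gaps, from front to back: retroflex lacks plain (/ʈ/); uvular lacks plain (/q/).

/ʈ/, /q/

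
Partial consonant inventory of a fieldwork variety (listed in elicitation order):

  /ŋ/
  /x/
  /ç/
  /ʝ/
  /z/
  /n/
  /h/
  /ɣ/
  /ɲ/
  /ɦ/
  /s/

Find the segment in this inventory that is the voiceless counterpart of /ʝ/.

/ʝ/ is a voiced palatal fricative.
The voiceless counterpart is a voiceless palatal fricative — in this inventory, /ç/.

/ç/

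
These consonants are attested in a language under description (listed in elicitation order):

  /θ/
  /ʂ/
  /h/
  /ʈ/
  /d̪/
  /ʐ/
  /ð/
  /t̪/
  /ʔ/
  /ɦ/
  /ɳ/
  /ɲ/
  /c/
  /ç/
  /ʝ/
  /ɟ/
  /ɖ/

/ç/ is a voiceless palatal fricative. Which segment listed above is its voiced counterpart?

/ʝ/

The voiced counterpart is a voiced palatal fricative — in this inventory, /ʝ/.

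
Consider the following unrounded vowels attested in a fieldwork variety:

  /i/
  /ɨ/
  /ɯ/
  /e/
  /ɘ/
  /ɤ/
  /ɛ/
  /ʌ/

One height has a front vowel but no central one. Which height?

low-mid

height            front     central   back    
high              i         ɨ         ɯ       
high-mid          e         ɘ         ɤ       
low-mid           ɛ         —         ʌ       
Every height has a central member except low-mid, where /ɜ/ would be expected.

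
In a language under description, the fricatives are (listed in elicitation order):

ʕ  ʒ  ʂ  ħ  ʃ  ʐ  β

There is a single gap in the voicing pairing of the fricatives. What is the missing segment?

place of articulation  voiceless  voiced  
bilabial          —         β       
postalveolar      ʃ         ʒ       
retroflex         ʂ         ʐ       
pharyngeal        ħ         ʕ       
The bilabial row has no voiceless member, so the gap is the voiceless bilabial fricative /ɸ/.

/ɸ/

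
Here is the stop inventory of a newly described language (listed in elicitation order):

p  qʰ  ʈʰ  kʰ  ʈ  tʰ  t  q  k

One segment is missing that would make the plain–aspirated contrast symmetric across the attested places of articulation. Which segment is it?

/pʰ/

place of articulation  plain     aspirated
bilabial          p         —       
alveolar          t         tʰ      
retroflex         ʈ         ʈʰ      
velar             k         kʰ      
uvular            q         qʰ      
The bilabial row has no aspirated member, so the gap is the aspirated bilabial stop /pʰ/.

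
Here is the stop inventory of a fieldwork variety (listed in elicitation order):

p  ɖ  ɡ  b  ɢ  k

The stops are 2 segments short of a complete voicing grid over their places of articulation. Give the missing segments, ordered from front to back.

/ʈ/, /q/

place of articulation  voiceless  voiced  
bilabial          p         b       
retroflex         —         ɖ       
velar             k         ɡ       
uvular            —         ɢ       
Gaps, from front to back: retroflex lacks voiceless (/ʈ/); uvular lacks voiceless (/q/).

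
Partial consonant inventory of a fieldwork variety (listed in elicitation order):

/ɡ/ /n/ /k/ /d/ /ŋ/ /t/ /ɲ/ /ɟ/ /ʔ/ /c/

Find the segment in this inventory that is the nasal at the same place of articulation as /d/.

/d/ is a voiced alveolar stop.
The nasal at the same place is an alveolar nasal — in this inventory, /n/.

/n/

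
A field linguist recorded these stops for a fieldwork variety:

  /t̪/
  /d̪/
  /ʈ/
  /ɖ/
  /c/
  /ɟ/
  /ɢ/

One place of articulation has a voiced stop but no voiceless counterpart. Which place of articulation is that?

Voiceless: /t̪/ (dental), /ʈ/ (retroflex), /c/ (palatal).
Voiced: /d̪/ (dental), /ɖ/ (retroflex), /ɟ/ (palatal), /ɢ/ (uvular).
Every place of articulation has a voiceless member except uvular, where /q/ would be expected.

uvular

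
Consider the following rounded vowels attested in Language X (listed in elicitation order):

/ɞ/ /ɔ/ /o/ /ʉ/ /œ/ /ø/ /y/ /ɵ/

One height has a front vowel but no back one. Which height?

high

height            front     central   back    
high              y         ʉ         —       
high-mid          ø         ɵ         o       
low-mid           œ         ɞ         ɔ       
Every height has a back member except high, where /u/ would be expected.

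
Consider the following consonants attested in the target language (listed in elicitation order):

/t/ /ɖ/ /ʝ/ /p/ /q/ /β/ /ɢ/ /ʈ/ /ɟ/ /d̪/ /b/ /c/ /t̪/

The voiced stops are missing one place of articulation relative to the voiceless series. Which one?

place of articulation  voiceless  voiced  
bilabial          p         b       
dental            t̪        d̪      
alveolar          t         —       
retroflex         ʈ         ɖ       
palatal           c         ɟ       
uvular            q         ɢ       
Every place of articulation has a voiced member except alveolar, where /d/ would be expected.

alveolar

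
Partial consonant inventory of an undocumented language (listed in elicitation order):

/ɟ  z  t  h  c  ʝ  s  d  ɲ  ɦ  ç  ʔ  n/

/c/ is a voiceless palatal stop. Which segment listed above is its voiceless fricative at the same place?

/ç/

The voiceless fricative at the same place is a voiceless palatal fricative — in this inventory, /ç/.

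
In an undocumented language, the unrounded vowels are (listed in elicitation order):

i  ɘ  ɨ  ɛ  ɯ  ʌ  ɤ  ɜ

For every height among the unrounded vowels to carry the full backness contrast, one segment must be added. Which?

Front: /i/ (high), /ɛ/ (low-mid).
Central: /ɨ/ (high), /ɘ/ (high-mid), /ɜ/ (low-mid).
Back: /ɯ/ (high), /ɤ/ (high-mid), /ʌ/ (low-mid).
The high-mid row has no front member, so the gap is the high-mid front unrounded vowel /e/.

/e/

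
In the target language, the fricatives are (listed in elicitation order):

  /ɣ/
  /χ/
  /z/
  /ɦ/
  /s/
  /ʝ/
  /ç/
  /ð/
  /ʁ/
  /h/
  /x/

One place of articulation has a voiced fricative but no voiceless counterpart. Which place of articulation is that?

dental

place of articulation  voiceless  voiced  
dental            —         ð       
alveolar          s         z       
palatal           ç         ʝ       
velar             x         ɣ       
uvular            χ         ʁ       
glottal           h         ɦ       
Every place of articulation has a voiceless member except dental, where /θ/ would be expected.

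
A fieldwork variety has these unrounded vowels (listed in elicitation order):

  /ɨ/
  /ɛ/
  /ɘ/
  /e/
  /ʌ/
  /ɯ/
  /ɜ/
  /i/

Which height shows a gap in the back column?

height            front     central   back    
high              i         ɨ         ɯ       
high-mid          e         ɘ         —       
low-mid           ɛ         ɜ         ʌ       
Every height has a back member except high-mid, where /ɤ/ would be expected.

high-mid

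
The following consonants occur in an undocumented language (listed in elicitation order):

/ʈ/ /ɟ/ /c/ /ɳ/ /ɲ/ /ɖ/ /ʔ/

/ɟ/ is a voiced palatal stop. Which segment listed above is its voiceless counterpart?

The voiceless counterpart is a voiceless palatal stop — in this inventory, /c/.

/c/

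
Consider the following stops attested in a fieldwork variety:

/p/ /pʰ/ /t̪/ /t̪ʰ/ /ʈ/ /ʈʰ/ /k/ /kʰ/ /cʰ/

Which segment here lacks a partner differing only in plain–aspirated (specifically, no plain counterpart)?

/cʰ/

Bilabial: /p/ ~ /pʰ/
Dental: /t̪/ ~ /t̪ʰ/
Retroflex: /ʈ/ ~ /ʈʰ/
Velar: /k/ ~ /kʰ/
Palatal: only /cʰ/ (aspirated); no plain partner.
So /cʰ/ is the unpaired segment.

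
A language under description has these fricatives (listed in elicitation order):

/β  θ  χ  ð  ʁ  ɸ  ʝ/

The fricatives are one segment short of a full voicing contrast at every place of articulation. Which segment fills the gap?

/ç/

Voiceless: /ɸ/ (bilabial), /θ/ (dental), /χ/ (uvular).
Voiced: /β/ (bilabial), /ð/ (dental), /ʝ/ (palatal), /ʁ/ (uvular).
The palatal row has no voiceless member, so the gap is the voiceless palatal fricative /ç/.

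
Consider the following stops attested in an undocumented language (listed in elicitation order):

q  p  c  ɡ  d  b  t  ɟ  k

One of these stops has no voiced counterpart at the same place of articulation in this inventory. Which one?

/q/

Bilabial: /p/ ~ /b/
Alveolar: /t/ ~ /d/
Palatal: /c/ ~ /ɟ/
Velar: /k/ ~ /ɡ/
Uvular: only /q/ (voiceless); no voiced partner.
So /q/ is the unpaired segment.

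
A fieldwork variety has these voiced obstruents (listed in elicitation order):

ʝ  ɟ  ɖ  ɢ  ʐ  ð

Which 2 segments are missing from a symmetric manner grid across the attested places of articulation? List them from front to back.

place of articulation  stop      fricative
dental            —         ð       
retroflex         ɖ         ʐ       
palatal           ɟ         ʝ       
uvular            ɢ         —       
Gaps, from front to back: dental lacks stop (/d̪/); uvular lacks fricative (/ʁ/).

/d̪/, /ʁ/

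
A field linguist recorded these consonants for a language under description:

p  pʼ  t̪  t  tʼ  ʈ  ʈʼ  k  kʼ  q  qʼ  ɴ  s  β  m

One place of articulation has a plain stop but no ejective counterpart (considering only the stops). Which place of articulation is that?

Plain: /p/ (bilabial), /t̪/ (dental), /t/ (alveolar), /ʈ/ (retroflex), /k/ (velar), /q/ (uvular).
Ejective: /pʼ/ (bilabial), /tʼ/ (alveolar), /ʈʼ/ (retroflex), /kʼ/ (velar), /qʼ/ (uvular).
Every place of articulation has an ejective member except dental, where /t̪ʼ/ would be expected.

dental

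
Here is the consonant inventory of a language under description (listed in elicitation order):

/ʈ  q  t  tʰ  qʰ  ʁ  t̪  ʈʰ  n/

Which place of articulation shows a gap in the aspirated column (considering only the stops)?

dental

Plain: /t̪/ (dental), /t/ (alveolar), /ʈ/ (retroflex), /q/ (uvular).
Aspirated: /tʰ/ (alveolar), /ʈʰ/ (retroflex), /qʰ/ (uvular).
Every place of articulation has an aspirated member except dental, where /t̪ʰ/ would be expected.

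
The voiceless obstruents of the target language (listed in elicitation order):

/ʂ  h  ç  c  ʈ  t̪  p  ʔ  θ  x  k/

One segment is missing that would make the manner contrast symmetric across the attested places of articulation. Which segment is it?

/ɸ/

Stop: /p/ (bilabial), /t̪/ (dental), /ʈ/ (retroflex), /c/ (palatal), /k/ (velar), /ʔ/ (glottal).
Fricative: /θ/ (dental), /ʂ/ (retroflex), /ç/ (palatal), /x/ (velar), /h/ (glottal).
The bilabial row has no fricative member, so the gap is the bilabial fricative /ɸ/.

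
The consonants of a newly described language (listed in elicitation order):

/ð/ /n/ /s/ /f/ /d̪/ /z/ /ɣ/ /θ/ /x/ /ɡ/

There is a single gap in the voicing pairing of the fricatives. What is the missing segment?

/v/

Voiceless: /f/ (labiodental), /θ/ (dental), /s/ (alveolar), /x/ (velar).
Voiced: /ð/ (dental), /z/ (alveolar), /ɣ/ (velar).
The labiodental row has no voiced member, so the gap is the voiced labiodental fricative /v/.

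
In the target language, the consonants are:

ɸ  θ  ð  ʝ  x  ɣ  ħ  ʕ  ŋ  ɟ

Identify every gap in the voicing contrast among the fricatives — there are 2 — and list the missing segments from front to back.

/β/, /ç/

place of articulation  voiceless  voiced  
bilabial          ɸ         —       
dental            θ         ð       
palatal           —         ʝ       
velar             x         ɣ       
pharyngeal        ħ         ʕ       
Gaps, from front to back: bilabial lacks voiced (/β/); palatal lacks voiceless (/ç/).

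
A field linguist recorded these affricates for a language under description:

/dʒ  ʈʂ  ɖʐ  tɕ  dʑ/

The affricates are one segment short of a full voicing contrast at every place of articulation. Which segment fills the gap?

/tʃ/

postalveolar: voiceless —, voiced /dʒ/.
retroflex: voiceless /ʈʂ/, voiced /ɖʐ/.
alveolo-palatal: voiceless /tɕ/, voiced /dʑ/.
The postalveolar row has no voiceless member, so the gap is the voiceless postalveolar affricate /tʃ/.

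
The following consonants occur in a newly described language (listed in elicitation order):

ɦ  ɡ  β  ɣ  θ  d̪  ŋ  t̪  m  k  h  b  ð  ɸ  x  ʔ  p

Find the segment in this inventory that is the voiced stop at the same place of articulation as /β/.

/β/ is a voiced bilabial fricative.
The voiced stop at the same place is a voiced bilabial stop — in this inventory, /b/.

/b/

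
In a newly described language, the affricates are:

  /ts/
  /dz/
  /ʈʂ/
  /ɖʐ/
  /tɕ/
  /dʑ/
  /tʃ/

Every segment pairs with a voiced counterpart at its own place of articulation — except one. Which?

Alveolar: /ts/ ~ /dz/
Retroflex: /ʈʂ/ ~ /ɖʐ/
Alveolo-palatal: /tɕ/ ~ /dʑ/
Postalveolar: only /tʃ/ (voiceless); no voiced partner.
So /tʃ/ is the unpaired segment.

/tʃ/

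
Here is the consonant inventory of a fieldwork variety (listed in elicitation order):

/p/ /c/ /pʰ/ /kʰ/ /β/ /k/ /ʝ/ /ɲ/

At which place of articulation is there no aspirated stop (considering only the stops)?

place of articulation  plain     aspirated
bilabial          p         pʰ      
palatal           c         —       
velar             k         kʰ      
Every place of articulation has an aspirated member except palatal, where /cʰ/ would be expected.

palatal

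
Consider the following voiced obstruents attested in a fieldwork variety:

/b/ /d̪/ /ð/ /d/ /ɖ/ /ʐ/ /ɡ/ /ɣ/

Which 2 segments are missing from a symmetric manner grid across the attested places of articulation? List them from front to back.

Stop: /b/ (bilabial), /d̪/ (dental), /d/ (alveolar), /ɖ/ (retroflex), /ɡ/ (velar).
Fricative: /ð/ (dental), /ʐ/ (retroflex), /ɣ/ (velar).
Gaps, from front to back: bilabial lacks fricative (/β/); alveolar lacks fricative (/z/).

/β/, /z/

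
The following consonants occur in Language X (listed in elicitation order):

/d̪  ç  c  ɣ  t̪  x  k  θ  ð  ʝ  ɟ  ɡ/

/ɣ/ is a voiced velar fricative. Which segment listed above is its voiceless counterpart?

/x/

The voiceless counterpart is a voiceless velar fricative — in this inventory, /x/.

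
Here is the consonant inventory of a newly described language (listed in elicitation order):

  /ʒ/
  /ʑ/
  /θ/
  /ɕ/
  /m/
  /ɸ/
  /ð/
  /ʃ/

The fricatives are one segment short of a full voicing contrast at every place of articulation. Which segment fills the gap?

/β/

bilabial: voiceless /ɸ/, voiced —.
dental: voiceless /θ/, voiced /ð/.
postalveolar: voiceless /ʃ/, voiced /ʒ/.
alveolo-palatal: voiceless /ɕ/, voiced /ʑ/.
The bilabial row has no voiced member, so the gap is the voiced bilabial fricative /β/.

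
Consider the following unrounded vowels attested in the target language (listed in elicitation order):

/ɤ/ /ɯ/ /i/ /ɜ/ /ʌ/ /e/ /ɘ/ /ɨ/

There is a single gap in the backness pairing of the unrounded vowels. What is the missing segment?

/ɛ/

Front: /i/ (high), /e/ (high-mid).
Central: /ɨ/ (high), /ɘ/ (high-mid), /ɜ/ (low-mid).
Back: /ɯ/ (high), /ɤ/ (high-mid), /ʌ/ (low-mid).
The low-mid row has no front member, so the gap is the low-mid front unrounded vowel /ɛ/.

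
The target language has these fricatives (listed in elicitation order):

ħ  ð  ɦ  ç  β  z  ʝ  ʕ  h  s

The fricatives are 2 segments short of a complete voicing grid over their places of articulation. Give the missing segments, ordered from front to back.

/ɸ/, /θ/

place of articulation  voiceless  voiced  
bilabial          —         β       
dental            —         ð       
alveolar          s         z       
palatal           ç         ʝ       
pharyngeal        ħ         ʕ       
glottal           h         ɦ       
Gaps, from front to back: bilabial lacks voiceless (/ɸ/); dental lacks voiceless (/θ/).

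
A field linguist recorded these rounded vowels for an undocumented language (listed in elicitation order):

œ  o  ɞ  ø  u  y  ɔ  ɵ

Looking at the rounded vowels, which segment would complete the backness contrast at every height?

/ʉ/

height            front     central   back    
high              y         —         u       
high-mid          ø         ɵ         o       
low-mid           œ         ɞ         ɔ       
The high row has no central member, so the gap is the high central rounded vowel /ʉ/.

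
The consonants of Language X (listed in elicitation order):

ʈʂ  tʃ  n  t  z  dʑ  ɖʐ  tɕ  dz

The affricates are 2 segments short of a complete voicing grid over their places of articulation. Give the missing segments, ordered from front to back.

/ts/, /dʒ/

alveolar: voiceless —, voiced /dz/.
postalveolar: voiceless /tʃ/, voiced —.
retroflex: voiceless /ʈʂ/, voiced /ɖʐ/.
alveolo-palatal: voiceless /tɕ/, voiced /dʑ/.
Gaps, from front to back: alveolar lacks voiceless (/ts/); postalveolar lacks voiced (/dʒ/).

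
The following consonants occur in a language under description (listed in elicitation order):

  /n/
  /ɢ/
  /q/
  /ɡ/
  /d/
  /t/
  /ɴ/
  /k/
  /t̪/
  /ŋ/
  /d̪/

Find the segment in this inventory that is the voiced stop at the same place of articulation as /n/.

/d/

/n/ is an alveolar nasal.
The voiced stop at the same place is a voiced alveolar stop — in this inventory, /d/.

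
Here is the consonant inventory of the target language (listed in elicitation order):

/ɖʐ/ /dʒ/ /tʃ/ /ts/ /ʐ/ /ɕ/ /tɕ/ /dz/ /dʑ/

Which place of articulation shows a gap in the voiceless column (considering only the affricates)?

Voiceless: /ts/ (alveolar), /tʃ/ (postalveolar), /tɕ/ (alveolo-palatal).
Voiced: /dz/ (alveolar), /dʒ/ (postalveolar), /ɖʐ/ (retroflex), /dʑ/ (alveolo-palatal).
Every place of articulation has a voiceless member except retroflex, where /ʈʂ/ would be expected.

retroflex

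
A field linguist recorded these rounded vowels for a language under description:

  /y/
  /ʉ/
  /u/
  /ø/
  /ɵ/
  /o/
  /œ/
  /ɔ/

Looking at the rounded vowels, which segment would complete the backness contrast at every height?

height            front     central   back    
high              y         ʉ         u       
high-mid          ø         ɵ         o       
low-mid           œ         —         ɔ       
The low-mid row has no central member, so the gap is the low-mid central rounded vowel /ɞ/.

/ɞ/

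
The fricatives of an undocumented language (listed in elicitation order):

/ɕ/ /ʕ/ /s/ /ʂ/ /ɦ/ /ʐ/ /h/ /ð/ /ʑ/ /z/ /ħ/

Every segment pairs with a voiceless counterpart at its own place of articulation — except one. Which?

/ð/

Alveolar: /s/ ~ /z/
Retroflex: /ʂ/ ~ /ʐ/
Alveolo-palatal: /ɕ/ ~ /ʑ/
Pharyngeal: /ħ/ ~ /ʕ/
Glottal: /h/ ~ /ɦ/
Dental: only /ð/ (voiced); no voiceless partner.
So /ð/ is the unpaired segment.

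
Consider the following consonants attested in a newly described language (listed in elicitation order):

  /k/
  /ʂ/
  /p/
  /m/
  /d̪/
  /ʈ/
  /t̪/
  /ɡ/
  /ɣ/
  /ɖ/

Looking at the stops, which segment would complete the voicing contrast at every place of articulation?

/b/

bilabial: voiceless /p/, voiced —.
dental: voiceless /t̪/, voiced /d̪/.
retroflex: voiceless /ʈ/, voiced /ɖ/.
velar: voiceless /k/, voiced /ɡ/.
The bilabial row has no voiced member, so the gap is the voiced bilabial stop /b/.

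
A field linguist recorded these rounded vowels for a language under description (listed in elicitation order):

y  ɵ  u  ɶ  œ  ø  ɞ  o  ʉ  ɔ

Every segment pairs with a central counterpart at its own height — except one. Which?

/ɶ/

High: /y/ ~ /ʉ/ ~ /u/
High-mid: /ø/ ~ /ɵ/ ~ /o/
Low-mid: /œ/ ~ /ɞ/ ~ /ɔ/
Low: only /ɶ/ (front); no central partner.
So /ɶ/ is the unpaired segment.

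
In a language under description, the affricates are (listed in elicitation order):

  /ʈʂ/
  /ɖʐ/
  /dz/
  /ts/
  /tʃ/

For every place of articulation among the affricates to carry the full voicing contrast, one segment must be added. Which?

Voiceless: /ts/ (alveolar), /tʃ/ (postalveolar), /ʈʂ/ (retroflex).
Voiced: /dz/ (alveolar), /ɖʐ/ (retroflex).
The postalveolar row has no voiced member, so the gap is the voiced postalveolar affricate /dʒ/.

/dʒ/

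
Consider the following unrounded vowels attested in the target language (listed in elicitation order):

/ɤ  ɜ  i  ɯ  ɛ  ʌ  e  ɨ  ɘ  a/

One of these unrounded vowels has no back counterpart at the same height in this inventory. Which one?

High: /i/ ~ /ɨ/ ~ /ɯ/
High-mid: /e/ ~ /ɘ/ ~ /ɤ/
Low-mid: /ɛ/ ~ /ɜ/ ~ /ʌ/
Low: only /a/ (front); no back partner.
So /a/ is the unpaired segment.

/a/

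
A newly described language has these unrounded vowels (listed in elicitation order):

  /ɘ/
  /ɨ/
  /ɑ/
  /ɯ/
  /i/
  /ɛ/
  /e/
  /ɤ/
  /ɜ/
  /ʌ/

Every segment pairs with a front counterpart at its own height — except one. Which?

High: /i/ ~ /ɨ/ ~ /ɯ/
High-mid: /e/ ~ /ɘ/ ~ /ɤ/
Low-mid: /ɛ/ ~ /ɜ/ ~ /ʌ/
Low: only /ɑ/ (back); no front partner.
So /ɑ/ is the unpaired segment.

/ɑ/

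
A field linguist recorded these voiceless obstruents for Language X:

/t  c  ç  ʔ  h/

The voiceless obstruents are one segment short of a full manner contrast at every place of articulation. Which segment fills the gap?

/s/

alveolar: stop /t/, fricative —.
palatal: stop /c/, fricative /ç/.
glottal: stop /ʔ/, fricative /h/.
The alveolar row has no fricative member, so the gap is the alveolar fricative /s/.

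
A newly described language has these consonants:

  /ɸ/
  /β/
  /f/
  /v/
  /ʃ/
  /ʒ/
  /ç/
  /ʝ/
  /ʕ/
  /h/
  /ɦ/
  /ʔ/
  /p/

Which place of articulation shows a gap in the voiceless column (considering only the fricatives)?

bilabial: voiceless /ɸ/, voiced /β/.
labiodental: voiceless /f/, voiced /v/.
postalveolar: voiceless /ʃ/, voiced /ʒ/.
palatal: voiceless /ç/, voiced /ʝ/.
pharyngeal: voiceless —, voiced /ʕ/.
glottal: voiceless /h/, voiced /ɦ/.
Every place of articulation has a voiceless member except pharyngeal, where /ħ/ would be expected.

pharyngeal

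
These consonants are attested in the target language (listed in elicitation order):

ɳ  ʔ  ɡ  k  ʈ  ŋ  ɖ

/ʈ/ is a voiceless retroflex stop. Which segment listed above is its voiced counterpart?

/ɖ/

The voiced counterpart is a voiced retroflex stop — in this inventory, /ɖ/.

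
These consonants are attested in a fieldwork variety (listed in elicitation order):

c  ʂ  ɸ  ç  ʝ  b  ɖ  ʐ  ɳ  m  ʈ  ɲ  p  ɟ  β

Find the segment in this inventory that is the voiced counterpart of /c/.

/c/ is a voiceless palatal stop.
The voiced counterpart is a voiced palatal stop — in this inventory, /ɟ/.

/ɟ/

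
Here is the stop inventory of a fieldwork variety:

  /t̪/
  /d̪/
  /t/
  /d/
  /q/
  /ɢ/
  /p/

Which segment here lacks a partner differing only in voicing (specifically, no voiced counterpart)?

/p/

Dental: /t̪/ ~ /d̪/
Alveolar: /t/ ~ /d/
Uvular: /q/ ~ /ɢ/
Bilabial: only /p/ (voiceless); no voiced partner.
So /p/ is the unpaired segment.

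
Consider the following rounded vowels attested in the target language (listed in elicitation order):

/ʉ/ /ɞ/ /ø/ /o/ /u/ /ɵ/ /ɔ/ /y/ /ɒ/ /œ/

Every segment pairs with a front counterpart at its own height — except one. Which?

High: /y/ ~ /ʉ/ ~ /u/
High-mid: /ø/ ~ /ɵ/ ~ /o/
Low-mid: /œ/ ~ /ɞ/ ~ /ɔ/
Low: only /ɒ/ (back); no front partner.
So /ɒ/ is the unpaired segment.

/ɒ/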